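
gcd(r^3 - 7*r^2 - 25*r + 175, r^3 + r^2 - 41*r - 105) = r^2 - 2*r - 35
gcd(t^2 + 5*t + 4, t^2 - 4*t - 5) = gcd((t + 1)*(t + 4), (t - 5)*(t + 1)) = t + 1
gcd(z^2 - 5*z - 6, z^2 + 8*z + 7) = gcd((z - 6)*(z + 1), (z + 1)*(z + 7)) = z + 1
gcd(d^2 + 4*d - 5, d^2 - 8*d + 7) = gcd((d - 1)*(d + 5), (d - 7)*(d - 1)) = d - 1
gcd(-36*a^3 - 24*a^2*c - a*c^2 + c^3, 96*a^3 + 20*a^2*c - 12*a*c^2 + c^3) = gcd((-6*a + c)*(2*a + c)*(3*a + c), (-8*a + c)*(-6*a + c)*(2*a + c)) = 12*a^2 + 4*a*c - c^2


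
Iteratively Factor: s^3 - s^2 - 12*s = (s + 3)*(s^2 - 4*s) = s*(s + 3)*(s - 4)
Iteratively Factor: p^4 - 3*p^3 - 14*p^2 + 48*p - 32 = (p - 4)*(p^3 + p^2 - 10*p + 8) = (p - 4)*(p + 4)*(p^2 - 3*p + 2) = (p - 4)*(p - 1)*(p + 4)*(p - 2)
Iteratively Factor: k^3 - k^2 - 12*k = (k + 3)*(k^2 - 4*k) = k*(k + 3)*(k - 4)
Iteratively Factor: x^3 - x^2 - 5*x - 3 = (x + 1)*(x^2 - 2*x - 3) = (x - 3)*(x + 1)*(x + 1)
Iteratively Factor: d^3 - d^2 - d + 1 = (d + 1)*(d^2 - 2*d + 1) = (d - 1)*(d + 1)*(d - 1)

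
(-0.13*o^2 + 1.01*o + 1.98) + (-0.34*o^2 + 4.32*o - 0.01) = -0.47*o^2 + 5.33*o + 1.97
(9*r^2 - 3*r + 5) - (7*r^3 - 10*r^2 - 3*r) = -7*r^3 + 19*r^2 + 5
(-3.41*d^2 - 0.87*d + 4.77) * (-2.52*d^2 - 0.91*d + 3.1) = 8.5932*d^4 + 5.2955*d^3 - 21.7997*d^2 - 7.0377*d + 14.787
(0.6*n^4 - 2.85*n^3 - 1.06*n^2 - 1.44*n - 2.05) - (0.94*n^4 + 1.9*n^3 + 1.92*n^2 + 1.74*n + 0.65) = -0.34*n^4 - 4.75*n^3 - 2.98*n^2 - 3.18*n - 2.7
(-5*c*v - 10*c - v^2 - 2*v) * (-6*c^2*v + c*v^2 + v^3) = 30*c^3*v^2 + 60*c^3*v + c^2*v^3 + 2*c^2*v^2 - 6*c*v^4 - 12*c*v^3 - v^5 - 2*v^4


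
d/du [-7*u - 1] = -7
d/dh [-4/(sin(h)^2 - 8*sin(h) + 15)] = 8*(sin(h) - 4)*cos(h)/(sin(h)^2 - 8*sin(h) + 15)^2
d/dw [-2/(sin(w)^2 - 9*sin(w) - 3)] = 2*(2*sin(w) - 9)*cos(w)/(9*sin(w) + cos(w)^2 + 2)^2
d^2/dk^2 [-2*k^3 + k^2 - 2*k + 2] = 2 - 12*k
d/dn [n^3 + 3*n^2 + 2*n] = 3*n^2 + 6*n + 2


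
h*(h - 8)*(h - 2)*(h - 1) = h^4 - 11*h^3 + 26*h^2 - 16*h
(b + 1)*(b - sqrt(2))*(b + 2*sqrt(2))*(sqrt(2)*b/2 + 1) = sqrt(2)*b^4/2 + sqrt(2)*b^3/2 + 2*b^3 - sqrt(2)*b^2 + 2*b^2 - 4*b - sqrt(2)*b - 4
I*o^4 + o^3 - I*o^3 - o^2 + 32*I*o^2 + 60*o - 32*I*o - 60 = (o - 5*I)*(o - 2*I)*(o + 6*I)*(I*o - I)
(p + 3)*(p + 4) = p^2 + 7*p + 12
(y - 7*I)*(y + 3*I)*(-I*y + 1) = -I*y^3 - 3*y^2 - 25*I*y + 21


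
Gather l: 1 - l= 1 - l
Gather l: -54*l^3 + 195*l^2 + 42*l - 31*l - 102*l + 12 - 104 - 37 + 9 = -54*l^3 + 195*l^2 - 91*l - 120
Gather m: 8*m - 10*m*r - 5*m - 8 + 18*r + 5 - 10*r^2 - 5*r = m*(3 - 10*r) - 10*r^2 + 13*r - 3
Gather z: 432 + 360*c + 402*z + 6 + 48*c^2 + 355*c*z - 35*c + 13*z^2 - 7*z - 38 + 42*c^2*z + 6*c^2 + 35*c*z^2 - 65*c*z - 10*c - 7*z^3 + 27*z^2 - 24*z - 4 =54*c^2 + 315*c - 7*z^3 + z^2*(35*c + 40) + z*(42*c^2 + 290*c + 371) + 396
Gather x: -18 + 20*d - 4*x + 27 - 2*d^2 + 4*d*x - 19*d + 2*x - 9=-2*d^2 + d + x*(4*d - 2)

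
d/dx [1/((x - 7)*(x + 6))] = (1 - 2*x)/(x^4 - 2*x^3 - 83*x^2 + 84*x + 1764)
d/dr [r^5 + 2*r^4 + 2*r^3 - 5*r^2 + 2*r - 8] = 5*r^4 + 8*r^3 + 6*r^2 - 10*r + 2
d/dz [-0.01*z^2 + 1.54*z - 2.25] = 1.54 - 0.02*z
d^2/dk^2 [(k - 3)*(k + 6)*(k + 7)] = 6*k + 20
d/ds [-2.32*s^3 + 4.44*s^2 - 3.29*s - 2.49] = -6.96*s^2 + 8.88*s - 3.29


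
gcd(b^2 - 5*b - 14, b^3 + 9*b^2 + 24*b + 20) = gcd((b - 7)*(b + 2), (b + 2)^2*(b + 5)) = b + 2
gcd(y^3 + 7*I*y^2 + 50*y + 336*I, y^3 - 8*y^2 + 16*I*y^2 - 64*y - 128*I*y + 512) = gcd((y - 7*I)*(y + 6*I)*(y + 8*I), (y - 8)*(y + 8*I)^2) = y + 8*I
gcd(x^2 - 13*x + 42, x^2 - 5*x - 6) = x - 6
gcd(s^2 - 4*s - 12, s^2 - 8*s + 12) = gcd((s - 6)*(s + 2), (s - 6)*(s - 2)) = s - 6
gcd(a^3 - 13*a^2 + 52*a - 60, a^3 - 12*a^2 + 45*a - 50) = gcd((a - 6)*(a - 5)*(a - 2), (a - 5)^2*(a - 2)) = a^2 - 7*a + 10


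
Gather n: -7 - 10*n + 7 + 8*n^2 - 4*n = 8*n^2 - 14*n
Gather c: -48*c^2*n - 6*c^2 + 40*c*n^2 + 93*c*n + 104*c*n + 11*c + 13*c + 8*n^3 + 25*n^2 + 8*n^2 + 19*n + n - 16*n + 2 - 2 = c^2*(-48*n - 6) + c*(40*n^2 + 197*n + 24) + 8*n^3 + 33*n^2 + 4*n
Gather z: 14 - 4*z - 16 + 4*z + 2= 0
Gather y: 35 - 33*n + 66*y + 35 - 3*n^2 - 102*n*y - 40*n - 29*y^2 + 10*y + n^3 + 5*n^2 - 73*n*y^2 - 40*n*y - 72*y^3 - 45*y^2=n^3 + 2*n^2 - 73*n - 72*y^3 + y^2*(-73*n - 74) + y*(76 - 142*n) + 70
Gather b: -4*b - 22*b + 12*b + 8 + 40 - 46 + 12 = 14 - 14*b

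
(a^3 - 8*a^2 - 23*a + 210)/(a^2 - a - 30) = a - 7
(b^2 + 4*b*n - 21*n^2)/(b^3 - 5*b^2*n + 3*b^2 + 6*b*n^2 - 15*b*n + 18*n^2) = (b + 7*n)/(b^2 - 2*b*n + 3*b - 6*n)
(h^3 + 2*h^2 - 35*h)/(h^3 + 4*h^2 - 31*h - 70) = h/(h + 2)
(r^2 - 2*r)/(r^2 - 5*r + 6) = r/(r - 3)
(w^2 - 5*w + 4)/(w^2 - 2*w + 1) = (w - 4)/(w - 1)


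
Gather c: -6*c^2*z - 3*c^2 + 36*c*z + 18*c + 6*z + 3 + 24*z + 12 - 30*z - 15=c^2*(-6*z - 3) + c*(36*z + 18)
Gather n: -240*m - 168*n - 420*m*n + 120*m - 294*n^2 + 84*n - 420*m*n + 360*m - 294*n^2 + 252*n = 240*m - 588*n^2 + n*(168 - 840*m)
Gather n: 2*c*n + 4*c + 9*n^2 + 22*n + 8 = 4*c + 9*n^2 + n*(2*c + 22) + 8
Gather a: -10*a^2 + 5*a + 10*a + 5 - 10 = -10*a^2 + 15*a - 5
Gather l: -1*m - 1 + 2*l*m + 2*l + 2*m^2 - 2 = l*(2*m + 2) + 2*m^2 - m - 3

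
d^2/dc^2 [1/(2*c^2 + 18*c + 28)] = (-c^2 - 9*c + (2*c + 9)^2 - 14)/(c^2 + 9*c + 14)^3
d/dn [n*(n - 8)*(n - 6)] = 3*n^2 - 28*n + 48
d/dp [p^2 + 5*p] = 2*p + 5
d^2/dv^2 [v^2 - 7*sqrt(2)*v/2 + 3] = 2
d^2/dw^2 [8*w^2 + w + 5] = 16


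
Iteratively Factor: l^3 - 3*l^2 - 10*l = (l - 5)*(l^2 + 2*l) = l*(l - 5)*(l + 2)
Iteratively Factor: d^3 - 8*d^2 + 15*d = (d - 5)*(d^2 - 3*d) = d*(d - 5)*(d - 3)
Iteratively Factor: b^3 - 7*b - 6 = (b + 1)*(b^2 - b - 6) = (b - 3)*(b + 1)*(b + 2)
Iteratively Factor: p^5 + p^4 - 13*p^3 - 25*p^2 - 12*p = (p + 3)*(p^4 - 2*p^3 - 7*p^2 - 4*p) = (p + 1)*(p + 3)*(p^3 - 3*p^2 - 4*p) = (p - 4)*(p + 1)*(p + 3)*(p^2 + p) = p*(p - 4)*(p + 1)*(p + 3)*(p + 1)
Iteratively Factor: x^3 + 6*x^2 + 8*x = (x)*(x^2 + 6*x + 8) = x*(x + 4)*(x + 2)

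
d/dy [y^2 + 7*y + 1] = 2*y + 7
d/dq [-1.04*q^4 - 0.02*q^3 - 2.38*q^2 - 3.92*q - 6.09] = -4.16*q^3 - 0.06*q^2 - 4.76*q - 3.92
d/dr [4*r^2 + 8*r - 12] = 8*r + 8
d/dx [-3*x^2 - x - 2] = -6*x - 1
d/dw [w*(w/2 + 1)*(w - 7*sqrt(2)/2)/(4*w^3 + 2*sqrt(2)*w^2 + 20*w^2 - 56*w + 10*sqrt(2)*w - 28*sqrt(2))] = (6*w^4 + 8*sqrt(2)*w^4 - 56*w^3 + 38*sqrt(2)*w^3 - 77*w^2 + 136*sqrt(2)*w^2 - 56*sqrt(2)*w + 196*w + 196)/(8*(2*w^6 + 2*sqrt(2)*w^5 + 20*w^5 - 5*w^4 + 20*sqrt(2)*w^4 - 270*w^3 - 6*sqrt(2)*w^3 - 280*sqrt(2)*w^2 + 389*w^2 - 140*w + 392*sqrt(2)*w + 196))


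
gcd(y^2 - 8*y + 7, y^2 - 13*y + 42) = y - 7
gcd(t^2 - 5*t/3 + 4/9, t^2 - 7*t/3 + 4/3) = t - 4/3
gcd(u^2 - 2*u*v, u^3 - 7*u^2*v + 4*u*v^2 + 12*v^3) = u - 2*v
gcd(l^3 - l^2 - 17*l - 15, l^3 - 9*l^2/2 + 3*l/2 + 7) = l + 1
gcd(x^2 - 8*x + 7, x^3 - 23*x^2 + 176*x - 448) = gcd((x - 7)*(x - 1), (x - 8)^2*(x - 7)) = x - 7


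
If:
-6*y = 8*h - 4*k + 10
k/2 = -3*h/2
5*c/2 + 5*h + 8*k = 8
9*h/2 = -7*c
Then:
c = 144/577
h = -224/577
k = 672/577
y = -215/577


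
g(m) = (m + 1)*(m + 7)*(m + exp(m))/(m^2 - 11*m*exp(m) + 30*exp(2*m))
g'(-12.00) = 0.95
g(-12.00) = -4.58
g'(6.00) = -0.00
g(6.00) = 0.01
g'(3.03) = -0.06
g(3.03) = 0.08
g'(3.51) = -0.04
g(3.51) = 0.05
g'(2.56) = -0.09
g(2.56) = 0.11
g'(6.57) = -0.00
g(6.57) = 0.00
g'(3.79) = -0.03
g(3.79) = 0.04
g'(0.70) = -0.04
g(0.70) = 0.33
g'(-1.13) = -0.71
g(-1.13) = 0.07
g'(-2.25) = -1.28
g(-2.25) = 1.59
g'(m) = (m + 1)*(m + 7)*(m + exp(m))*(11*m*exp(m) - 2*m - 60*exp(2*m) + 11*exp(m))/(m^2 - 11*m*exp(m) + 30*exp(2*m))^2 + (m + 1)*(m + 7)*(exp(m) + 1)/(m^2 - 11*m*exp(m) + 30*exp(2*m)) + (m + 1)*(m + exp(m))/(m^2 - 11*m*exp(m) + 30*exp(2*m)) + (m + 7)*(m + exp(m))/(m^2 - 11*m*exp(m) + 30*exp(2*m)) = ((m + 1)*(m + 7)*(m + exp(m))*(11*m*exp(m) - 2*m - 60*exp(2*m) + 11*exp(m)) + (m^2 - 11*m*exp(m) + 30*exp(2*m))*((m + 1)*(m + 7)*(exp(m) + 1) + (m + 1)*(m + exp(m)) + (m + 7)*(m + exp(m))))/(m^2 - 11*m*exp(m) + 30*exp(2*m))^2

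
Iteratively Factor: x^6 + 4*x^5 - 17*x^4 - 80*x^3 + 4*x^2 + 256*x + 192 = (x - 4)*(x^5 + 8*x^4 + 15*x^3 - 20*x^2 - 76*x - 48) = (x - 4)*(x + 4)*(x^4 + 4*x^3 - x^2 - 16*x - 12) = (x - 4)*(x + 2)*(x + 4)*(x^3 + 2*x^2 - 5*x - 6) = (x - 4)*(x - 2)*(x + 2)*(x + 4)*(x^2 + 4*x + 3) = (x - 4)*(x - 2)*(x + 1)*(x + 2)*(x + 4)*(x + 3)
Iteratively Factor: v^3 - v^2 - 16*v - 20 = (v - 5)*(v^2 + 4*v + 4) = (v - 5)*(v + 2)*(v + 2)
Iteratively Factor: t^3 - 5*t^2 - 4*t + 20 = (t + 2)*(t^2 - 7*t + 10) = (t - 2)*(t + 2)*(t - 5)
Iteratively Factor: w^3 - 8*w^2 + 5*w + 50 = (w - 5)*(w^2 - 3*w - 10) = (w - 5)^2*(w + 2)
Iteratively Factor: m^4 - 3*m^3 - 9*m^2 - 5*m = (m - 5)*(m^3 + 2*m^2 + m) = (m - 5)*(m + 1)*(m^2 + m) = m*(m - 5)*(m + 1)*(m + 1)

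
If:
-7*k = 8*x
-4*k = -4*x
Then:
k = 0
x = 0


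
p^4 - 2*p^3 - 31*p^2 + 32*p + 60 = (p - 6)*(p - 2)*(p + 1)*(p + 5)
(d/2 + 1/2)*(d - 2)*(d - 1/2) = d^3/2 - 3*d^2/4 - 3*d/4 + 1/2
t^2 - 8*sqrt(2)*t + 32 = (t - 4*sqrt(2))^2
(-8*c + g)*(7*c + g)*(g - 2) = -56*c^2*g + 112*c^2 - c*g^2 + 2*c*g + g^3 - 2*g^2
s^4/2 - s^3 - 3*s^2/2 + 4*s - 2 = (s/2 + 1)*(s - 2)*(s - 1)^2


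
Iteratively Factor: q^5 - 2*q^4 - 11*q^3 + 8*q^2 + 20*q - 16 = (q - 4)*(q^4 + 2*q^3 - 3*q^2 - 4*q + 4) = (q - 4)*(q - 1)*(q^3 + 3*q^2 - 4) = (q - 4)*(q - 1)*(q + 2)*(q^2 + q - 2) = (q - 4)*(q - 1)*(q + 2)^2*(q - 1)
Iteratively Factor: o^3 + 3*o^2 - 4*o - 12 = (o - 2)*(o^2 + 5*o + 6) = (o - 2)*(o + 2)*(o + 3)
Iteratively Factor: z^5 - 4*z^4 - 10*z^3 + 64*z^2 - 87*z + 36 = (z - 3)*(z^4 - z^3 - 13*z^2 + 25*z - 12) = (z - 3)*(z - 1)*(z^3 - 13*z + 12) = (z - 3)*(z - 1)^2*(z^2 + z - 12) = (z - 3)*(z - 1)^2*(z + 4)*(z - 3)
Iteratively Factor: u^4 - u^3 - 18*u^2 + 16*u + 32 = (u - 4)*(u^3 + 3*u^2 - 6*u - 8) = (u - 4)*(u + 1)*(u^2 + 2*u - 8) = (u - 4)*(u + 1)*(u + 4)*(u - 2)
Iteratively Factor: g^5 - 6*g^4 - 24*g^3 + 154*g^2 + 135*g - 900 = (g + 3)*(g^4 - 9*g^3 + 3*g^2 + 145*g - 300) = (g - 5)*(g + 3)*(g^3 - 4*g^2 - 17*g + 60) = (g - 5)*(g + 3)*(g + 4)*(g^2 - 8*g + 15) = (g - 5)*(g - 3)*(g + 3)*(g + 4)*(g - 5)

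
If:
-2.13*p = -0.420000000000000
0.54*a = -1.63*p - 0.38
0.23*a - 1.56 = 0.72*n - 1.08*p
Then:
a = -1.30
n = -2.29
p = 0.20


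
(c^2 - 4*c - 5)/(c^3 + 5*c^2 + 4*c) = (c - 5)/(c*(c + 4))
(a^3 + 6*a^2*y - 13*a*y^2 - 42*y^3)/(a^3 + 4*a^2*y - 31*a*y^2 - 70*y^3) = (-a + 3*y)/(-a + 5*y)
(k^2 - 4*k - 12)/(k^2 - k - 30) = (k + 2)/(k + 5)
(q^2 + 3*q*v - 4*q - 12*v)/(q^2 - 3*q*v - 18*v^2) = (q - 4)/(q - 6*v)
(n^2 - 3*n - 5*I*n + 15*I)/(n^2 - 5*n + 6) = (n - 5*I)/(n - 2)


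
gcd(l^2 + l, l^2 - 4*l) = l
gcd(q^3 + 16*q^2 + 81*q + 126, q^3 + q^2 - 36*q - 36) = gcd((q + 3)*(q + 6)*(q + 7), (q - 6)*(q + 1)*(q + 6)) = q + 6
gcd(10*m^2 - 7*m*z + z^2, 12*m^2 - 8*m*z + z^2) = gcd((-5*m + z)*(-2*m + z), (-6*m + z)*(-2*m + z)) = -2*m + z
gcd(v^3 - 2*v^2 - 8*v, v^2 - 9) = 1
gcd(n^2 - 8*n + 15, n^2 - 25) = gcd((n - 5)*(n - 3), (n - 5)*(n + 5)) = n - 5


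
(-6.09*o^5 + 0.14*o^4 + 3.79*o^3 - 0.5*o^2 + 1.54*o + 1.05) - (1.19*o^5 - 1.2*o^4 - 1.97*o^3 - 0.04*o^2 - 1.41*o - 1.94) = -7.28*o^5 + 1.34*o^4 + 5.76*o^3 - 0.46*o^2 + 2.95*o + 2.99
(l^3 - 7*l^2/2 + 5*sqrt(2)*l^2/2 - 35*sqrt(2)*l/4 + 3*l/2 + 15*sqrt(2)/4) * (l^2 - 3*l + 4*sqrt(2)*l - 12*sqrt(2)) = l^5 - 13*l^4/2 + 13*sqrt(2)*l^4/2 - 169*sqrt(2)*l^3/4 + 32*l^3 - 269*l^2/2 + 78*sqrt(2)*l^2 - 117*sqrt(2)*l/4 + 240*l - 90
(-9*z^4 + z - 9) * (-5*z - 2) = 45*z^5 + 18*z^4 - 5*z^2 + 43*z + 18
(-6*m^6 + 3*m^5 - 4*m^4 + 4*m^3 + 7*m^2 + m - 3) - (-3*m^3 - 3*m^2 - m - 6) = -6*m^6 + 3*m^5 - 4*m^4 + 7*m^3 + 10*m^2 + 2*m + 3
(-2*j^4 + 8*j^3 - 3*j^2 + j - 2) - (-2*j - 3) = -2*j^4 + 8*j^3 - 3*j^2 + 3*j + 1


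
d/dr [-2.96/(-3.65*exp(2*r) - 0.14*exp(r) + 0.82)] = (-21.608*exp(r) - 0.4144)*exp(r)/(3.65*exp(2*r) + 0.14*exp(r) - 0.82)^2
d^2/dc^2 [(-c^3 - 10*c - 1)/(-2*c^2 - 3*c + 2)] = 2*(53*c^3 - 6*c^2 + 150*c + 73)/(8*c^6 + 36*c^5 + 30*c^4 - 45*c^3 - 30*c^2 + 36*c - 8)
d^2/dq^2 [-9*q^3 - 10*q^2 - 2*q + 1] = -54*q - 20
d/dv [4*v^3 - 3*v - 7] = 12*v^2 - 3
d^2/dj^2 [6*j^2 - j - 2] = 12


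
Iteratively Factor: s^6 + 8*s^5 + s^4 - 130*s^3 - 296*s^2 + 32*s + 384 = (s - 4)*(s^5 + 12*s^4 + 49*s^3 + 66*s^2 - 32*s - 96) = (s - 4)*(s + 4)*(s^4 + 8*s^3 + 17*s^2 - 2*s - 24) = (s - 4)*(s + 3)*(s + 4)*(s^3 + 5*s^2 + 2*s - 8) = (s - 4)*(s + 2)*(s + 3)*(s + 4)*(s^2 + 3*s - 4) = (s - 4)*(s - 1)*(s + 2)*(s + 3)*(s + 4)*(s + 4)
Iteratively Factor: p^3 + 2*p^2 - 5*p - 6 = (p + 3)*(p^2 - p - 2) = (p + 1)*(p + 3)*(p - 2)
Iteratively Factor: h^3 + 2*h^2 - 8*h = (h + 4)*(h^2 - 2*h) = h*(h + 4)*(h - 2)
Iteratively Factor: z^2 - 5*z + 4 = (z - 4)*(z - 1)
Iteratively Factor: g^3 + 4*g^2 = (g + 4)*(g^2) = g*(g + 4)*(g)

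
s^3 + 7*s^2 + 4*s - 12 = (s - 1)*(s + 2)*(s + 6)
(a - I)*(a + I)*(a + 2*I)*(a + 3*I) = a^4 + 5*I*a^3 - 5*a^2 + 5*I*a - 6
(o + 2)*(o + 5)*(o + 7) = o^3 + 14*o^2 + 59*o + 70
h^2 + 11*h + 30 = (h + 5)*(h + 6)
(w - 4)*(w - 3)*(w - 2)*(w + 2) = w^4 - 7*w^3 + 8*w^2 + 28*w - 48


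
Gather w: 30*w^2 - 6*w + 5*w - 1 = 30*w^2 - w - 1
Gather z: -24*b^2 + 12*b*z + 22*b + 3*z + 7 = -24*b^2 + 22*b + z*(12*b + 3) + 7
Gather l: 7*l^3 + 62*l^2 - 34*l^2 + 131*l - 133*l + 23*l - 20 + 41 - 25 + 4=7*l^3 + 28*l^2 + 21*l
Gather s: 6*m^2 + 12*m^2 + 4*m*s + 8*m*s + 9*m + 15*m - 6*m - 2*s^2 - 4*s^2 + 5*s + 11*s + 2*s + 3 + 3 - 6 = 18*m^2 + 18*m - 6*s^2 + s*(12*m + 18)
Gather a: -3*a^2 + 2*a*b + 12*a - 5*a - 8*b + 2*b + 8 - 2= -3*a^2 + a*(2*b + 7) - 6*b + 6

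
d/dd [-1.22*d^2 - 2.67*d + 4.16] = -2.44*d - 2.67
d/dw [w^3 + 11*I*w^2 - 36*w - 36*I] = 3*w^2 + 22*I*w - 36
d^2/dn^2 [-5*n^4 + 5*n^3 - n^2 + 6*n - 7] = -60*n^2 + 30*n - 2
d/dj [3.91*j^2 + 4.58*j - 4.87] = 7.82*j + 4.58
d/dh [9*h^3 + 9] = 27*h^2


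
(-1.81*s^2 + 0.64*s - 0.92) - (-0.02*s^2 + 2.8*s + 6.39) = -1.79*s^2 - 2.16*s - 7.31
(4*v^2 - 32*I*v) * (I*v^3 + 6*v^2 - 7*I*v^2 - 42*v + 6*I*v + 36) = 4*I*v^5 + 56*v^4 - 28*I*v^4 - 392*v^3 - 168*I*v^3 + 336*v^2 + 1344*I*v^2 - 1152*I*v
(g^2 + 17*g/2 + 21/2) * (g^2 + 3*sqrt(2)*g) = g^4 + 3*sqrt(2)*g^3 + 17*g^3/2 + 21*g^2/2 + 51*sqrt(2)*g^2/2 + 63*sqrt(2)*g/2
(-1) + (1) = 0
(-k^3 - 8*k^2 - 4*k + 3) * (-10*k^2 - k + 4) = 10*k^5 + 81*k^4 + 44*k^3 - 58*k^2 - 19*k + 12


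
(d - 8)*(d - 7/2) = d^2 - 23*d/2 + 28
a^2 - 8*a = a*(a - 8)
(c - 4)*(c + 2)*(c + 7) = c^3 + 5*c^2 - 22*c - 56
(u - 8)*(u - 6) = u^2 - 14*u + 48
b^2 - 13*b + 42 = (b - 7)*(b - 6)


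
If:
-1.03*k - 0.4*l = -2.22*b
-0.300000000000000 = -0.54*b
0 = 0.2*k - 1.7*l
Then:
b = 0.56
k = 1.15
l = 0.13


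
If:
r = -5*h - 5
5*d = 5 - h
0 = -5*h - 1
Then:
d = 26/25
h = -1/5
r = -4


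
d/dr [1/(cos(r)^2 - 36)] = 2*sin(r)*cos(r)/(cos(r)^2 - 36)^2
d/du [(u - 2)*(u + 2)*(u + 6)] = 3*u^2 + 12*u - 4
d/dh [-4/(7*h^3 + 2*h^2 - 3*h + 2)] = 4*(21*h^2 + 4*h - 3)/(7*h^3 + 2*h^2 - 3*h + 2)^2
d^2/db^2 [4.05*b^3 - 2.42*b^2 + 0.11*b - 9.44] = 24.3*b - 4.84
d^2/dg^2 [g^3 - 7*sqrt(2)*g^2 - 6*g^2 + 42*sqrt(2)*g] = 6*g - 14*sqrt(2) - 12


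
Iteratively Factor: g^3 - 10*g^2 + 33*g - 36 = (g - 3)*(g^2 - 7*g + 12) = (g - 3)^2*(g - 4)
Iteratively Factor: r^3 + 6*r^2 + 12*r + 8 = (r + 2)*(r^2 + 4*r + 4) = (r + 2)^2*(r + 2)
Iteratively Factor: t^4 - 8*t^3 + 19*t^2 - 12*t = (t)*(t^3 - 8*t^2 + 19*t - 12) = t*(t - 3)*(t^2 - 5*t + 4) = t*(t - 4)*(t - 3)*(t - 1)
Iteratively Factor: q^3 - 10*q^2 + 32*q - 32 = (q - 4)*(q^2 - 6*q + 8) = (q - 4)*(q - 2)*(q - 4)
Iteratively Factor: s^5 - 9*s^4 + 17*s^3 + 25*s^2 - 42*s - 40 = (s + 1)*(s^4 - 10*s^3 + 27*s^2 - 2*s - 40) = (s - 2)*(s + 1)*(s^3 - 8*s^2 + 11*s + 20) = (s - 2)*(s + 1)^2*(s^2 - 9*s + 20) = (s - 4)*(s - 2)*(s + 1)^2*(s - 5)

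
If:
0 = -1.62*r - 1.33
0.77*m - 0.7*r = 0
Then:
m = -0.75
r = -0.82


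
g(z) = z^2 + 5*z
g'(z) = 2*z + 5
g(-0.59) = -2.60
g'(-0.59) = 3.82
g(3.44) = 29.03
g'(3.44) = 11.88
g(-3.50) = -5.25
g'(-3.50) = -2.00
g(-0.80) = -3.36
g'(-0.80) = 3.40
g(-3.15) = -5.83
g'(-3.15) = -1.30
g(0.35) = 1.87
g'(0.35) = 5.70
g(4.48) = 42.47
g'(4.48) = 13.96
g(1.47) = 9.51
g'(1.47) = 7.94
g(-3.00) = -6.00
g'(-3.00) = -1.00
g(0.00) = 0.00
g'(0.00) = 5.00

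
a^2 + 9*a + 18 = (a + 3)*(a + 6)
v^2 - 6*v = v*(v - 6)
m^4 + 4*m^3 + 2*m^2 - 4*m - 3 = (m - 1)*(m + 1)^2*(m + 3)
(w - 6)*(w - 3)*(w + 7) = w^3 - 2*w^2 - 45*w + 126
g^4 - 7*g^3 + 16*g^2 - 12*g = g*(g - 3)*(g - 2)^2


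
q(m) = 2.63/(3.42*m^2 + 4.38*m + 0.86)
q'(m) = 2.63*(-6.84*m - 4.38)/(3.42*m^2 + 4.38*m + 0.86)^2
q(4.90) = 0.03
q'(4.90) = -0.01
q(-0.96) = -13.63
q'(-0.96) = 154.49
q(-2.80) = 0.17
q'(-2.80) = 0.16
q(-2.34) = 0.28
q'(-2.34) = 0.35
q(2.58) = 0.08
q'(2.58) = -0.05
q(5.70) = 0.02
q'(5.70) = -0.01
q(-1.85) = 0.59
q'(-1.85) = 1.09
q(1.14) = 0.26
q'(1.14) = -0.30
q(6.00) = 0.02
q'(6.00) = -0.01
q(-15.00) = 0.00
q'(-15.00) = 0.00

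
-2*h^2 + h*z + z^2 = (-h + z)*(2*h + z)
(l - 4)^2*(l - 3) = l^3 - 11*l^2 + 40*l - 48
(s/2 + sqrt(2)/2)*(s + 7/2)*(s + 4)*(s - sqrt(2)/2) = s^4/2 + sqrt(2)*s^3/4 + 15*s^3/4 + 15*sqrt(2)*s^2/8 + 13*s^2/2 - 15*s/4 + 7*sqrt(2)*s/2 - 7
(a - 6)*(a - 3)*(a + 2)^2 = a^4 - 5*a^3 - 14*a^2 + 36*a + 72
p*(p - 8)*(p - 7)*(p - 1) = p^4 - 16*p^3 + 71*p^2 - 56*p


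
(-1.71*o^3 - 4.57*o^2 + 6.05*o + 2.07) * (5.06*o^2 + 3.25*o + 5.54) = -8.6526*o^5 - 28.6817*o^4 + 6.2871*o^3 + 4.81889999999999*o^2 + 40.2445*o + 11.4678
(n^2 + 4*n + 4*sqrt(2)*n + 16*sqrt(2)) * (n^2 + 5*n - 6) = n^4 + 4*sqrt(2)*n^3 + 9*n^3 + 14*n^2 + 36*sqrt(2)*n^2 - 24*n + 56*sqrt(2)*n - 96*sqrt(2)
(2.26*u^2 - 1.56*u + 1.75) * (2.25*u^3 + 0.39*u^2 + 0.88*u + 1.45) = 5.085*u^5 - 2.6286*u^4 + 5.3179*u^3 + 2.5867*u^2 - 0.722*u + 2.5375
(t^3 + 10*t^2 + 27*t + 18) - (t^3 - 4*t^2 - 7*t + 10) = 14*t^2 + 34*t + 8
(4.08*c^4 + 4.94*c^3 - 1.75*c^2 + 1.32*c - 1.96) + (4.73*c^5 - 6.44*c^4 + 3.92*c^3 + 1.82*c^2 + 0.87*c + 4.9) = 4.73*c^5 - 2.36*c^4 + 8.86*c^3 + 0.0700000000000001*c^2 + 2.19*c + 2.94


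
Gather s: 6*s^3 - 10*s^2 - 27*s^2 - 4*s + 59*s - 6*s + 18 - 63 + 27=6*s^3 - 37*s^2 + 49*s - 18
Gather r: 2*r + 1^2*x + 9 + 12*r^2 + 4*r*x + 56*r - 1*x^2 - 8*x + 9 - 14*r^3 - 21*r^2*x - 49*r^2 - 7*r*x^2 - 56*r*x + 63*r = -14*r^3 + r^2*(-21*x - 37) + r*(-7*x^2 - 52*x + 121) - x^2 - 7*x + 18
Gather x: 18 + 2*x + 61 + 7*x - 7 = 9*x + 72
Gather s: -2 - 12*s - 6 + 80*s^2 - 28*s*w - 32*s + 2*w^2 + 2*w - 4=80*s^2 + s*(-28*w - 44) + 2*w^2 + 2*w - 12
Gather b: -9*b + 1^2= 1 - 9*b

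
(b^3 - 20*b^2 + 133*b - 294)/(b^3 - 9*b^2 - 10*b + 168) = (b - 7)/(b + 4)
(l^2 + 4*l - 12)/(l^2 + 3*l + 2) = (l^2 + 4*l - 12)/(l^2 + 3*l + 2)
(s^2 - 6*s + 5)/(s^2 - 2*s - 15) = (s - 1)/(s + 3)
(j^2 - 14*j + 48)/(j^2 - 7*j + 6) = (j - 8)/(j - 1)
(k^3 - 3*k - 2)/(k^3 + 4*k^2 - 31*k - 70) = (k^3 - 3*k - 2)/(k^3 + 4*k^2 - 31*k - 70)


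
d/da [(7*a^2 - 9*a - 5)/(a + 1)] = (7*a^2 + 14*a - 4)/(a^2 + 2*a + 1)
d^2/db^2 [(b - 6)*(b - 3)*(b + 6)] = 6*b - 6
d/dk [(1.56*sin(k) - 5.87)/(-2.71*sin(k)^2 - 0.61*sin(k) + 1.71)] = (4.2276*sin(k)^2 - 31.8154*sin(k) - 0.9131)*cos(k)/(7.3441*sin(k)^4 + 3.3062*sin(k)^3 - 8.8961*sin(k)^2 - 2.0862*sin(k) + 2.9241)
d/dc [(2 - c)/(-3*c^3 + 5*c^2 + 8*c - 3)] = (3*c^3 - 5*c^2 - 8*c + (c - 2)*(-9*c^2 + 10*c + 8) + 3)/(3*c^3 - 5*c^2 - 8*c + 3)^2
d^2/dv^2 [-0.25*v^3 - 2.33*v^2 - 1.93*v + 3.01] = -1.5*v - 4.66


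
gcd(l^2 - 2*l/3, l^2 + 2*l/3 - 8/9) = l - 2/3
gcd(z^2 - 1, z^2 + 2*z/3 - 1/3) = z + 1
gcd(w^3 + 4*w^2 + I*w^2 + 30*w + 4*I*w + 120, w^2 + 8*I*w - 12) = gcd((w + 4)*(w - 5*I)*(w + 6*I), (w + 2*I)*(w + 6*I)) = w + 6*I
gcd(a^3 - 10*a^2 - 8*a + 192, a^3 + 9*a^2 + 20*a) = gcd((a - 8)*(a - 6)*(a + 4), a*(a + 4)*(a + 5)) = a + 4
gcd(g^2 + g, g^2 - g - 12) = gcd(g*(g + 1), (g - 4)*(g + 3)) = 1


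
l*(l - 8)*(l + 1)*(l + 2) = l^4 - 5*l^3 - 22*l^2 - 16*l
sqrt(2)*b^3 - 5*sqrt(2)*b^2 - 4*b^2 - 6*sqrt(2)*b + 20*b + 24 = (b - 6)*(b - 2*sqrt(2))*(sqrt(2)*b + sqrt(2))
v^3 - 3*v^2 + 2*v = v*(v - 2)*(v - 1)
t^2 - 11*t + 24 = (t - 8)*(t - 3)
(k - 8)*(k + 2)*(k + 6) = k^3 - 52*k - 96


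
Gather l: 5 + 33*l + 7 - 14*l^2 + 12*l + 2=-14*l^2 + 45*l + 14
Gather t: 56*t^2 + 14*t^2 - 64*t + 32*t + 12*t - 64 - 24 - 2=70*t^2 - 20*t - 90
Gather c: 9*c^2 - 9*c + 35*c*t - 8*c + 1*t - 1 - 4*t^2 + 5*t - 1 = 9*c^2 + c*(35*t - 17) - 4*t^2 + 6*t - 2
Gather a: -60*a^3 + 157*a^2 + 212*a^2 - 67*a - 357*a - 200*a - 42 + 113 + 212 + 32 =-60*a^3 + 369*a^2 - 624*a + 315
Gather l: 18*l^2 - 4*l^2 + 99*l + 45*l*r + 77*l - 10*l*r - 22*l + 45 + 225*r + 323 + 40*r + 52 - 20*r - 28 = 14*l^2 + l*(35*r + 154) + 245*r + 392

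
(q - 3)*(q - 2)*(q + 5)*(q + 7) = q^4 + 7*q^3 - 19*q^2 - 103*q + 210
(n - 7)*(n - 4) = n^2 - 11*n + 28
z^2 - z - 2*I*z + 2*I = (z - 1)*(z - 2*I)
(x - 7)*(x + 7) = x^2 - 49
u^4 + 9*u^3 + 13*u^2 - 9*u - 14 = (u - 1)*(u + 1)*(u + 2)*(u + 7)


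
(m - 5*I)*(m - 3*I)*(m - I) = m^3 - 9*I*m^2 - 23*m + 15*I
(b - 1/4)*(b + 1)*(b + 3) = b^3 + 15*b^2/4 + 2*b - 3/4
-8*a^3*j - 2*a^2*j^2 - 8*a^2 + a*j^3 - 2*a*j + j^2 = (-4*a + j)*(2*a + j)*(a*j + 1)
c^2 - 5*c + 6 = (c - 3)*(c - 2)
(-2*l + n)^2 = 4*l^2 - 4*l*n + n^2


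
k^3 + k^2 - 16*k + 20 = (k - 2)^2*(k + 5)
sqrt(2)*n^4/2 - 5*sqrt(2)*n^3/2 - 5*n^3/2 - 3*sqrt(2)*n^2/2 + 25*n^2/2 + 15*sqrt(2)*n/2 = n*(n - 5)*(n - 3*sqrt(2))*(sqrt(2)*n/2 + 1/2)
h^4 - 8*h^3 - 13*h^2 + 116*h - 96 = (h - 8)*(h - 3)*(h - 1)*(h + 4)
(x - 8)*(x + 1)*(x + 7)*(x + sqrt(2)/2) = x^4 + sqrt(2)*x^3/2 - 57*x^2 - 56*x - 57*sqrt(2)*x/2 - 28*sqrt(2)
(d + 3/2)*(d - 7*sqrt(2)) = d^2 - 7*sqrt(2)*d + 3*d/2 - 21*sqrt(2)/2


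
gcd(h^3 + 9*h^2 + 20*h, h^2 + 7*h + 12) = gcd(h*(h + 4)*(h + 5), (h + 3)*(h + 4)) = h + 4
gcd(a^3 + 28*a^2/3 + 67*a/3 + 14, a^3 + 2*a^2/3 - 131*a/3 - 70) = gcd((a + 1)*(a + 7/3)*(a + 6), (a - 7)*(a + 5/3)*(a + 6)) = a + 6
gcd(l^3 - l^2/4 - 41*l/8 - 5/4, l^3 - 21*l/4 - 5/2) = l^2 - l/2 - 5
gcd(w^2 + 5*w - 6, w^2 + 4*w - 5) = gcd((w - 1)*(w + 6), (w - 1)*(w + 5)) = w - 1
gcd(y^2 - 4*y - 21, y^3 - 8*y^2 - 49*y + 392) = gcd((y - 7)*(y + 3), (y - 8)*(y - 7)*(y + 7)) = y - 7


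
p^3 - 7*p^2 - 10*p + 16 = (p - 8)*(p - 1)*(p + 2)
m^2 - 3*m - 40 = (m - 8)*(m + 5)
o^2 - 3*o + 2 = (o - 2)*(o - 1)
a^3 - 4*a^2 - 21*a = a*(a - 7)*(a + 3)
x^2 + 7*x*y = x*(x + 7*y)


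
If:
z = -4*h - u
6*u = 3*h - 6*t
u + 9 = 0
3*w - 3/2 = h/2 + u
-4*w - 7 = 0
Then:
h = 9/2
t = 45/4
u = -9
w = -7/4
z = -9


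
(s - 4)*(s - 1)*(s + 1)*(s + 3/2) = s^4 - 5*s^3/2 - 7*s^2 + 5*s/2 + 6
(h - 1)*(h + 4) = h^2 + 3*h - 4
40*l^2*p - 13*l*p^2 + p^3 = p*(-8*l + p)*(-5*l + p)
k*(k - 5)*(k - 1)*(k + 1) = k^4 - 5*k^3 - k^2 + 5*k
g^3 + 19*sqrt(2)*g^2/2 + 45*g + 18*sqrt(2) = (g + sqrt(2)/2)*(g + 3*sqrt(2))*(g + 6*sqrt(2))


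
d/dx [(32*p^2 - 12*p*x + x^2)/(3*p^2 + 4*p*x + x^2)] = 2*p*(-82*p^2 - 29*p*x + 8*x^2)/(9*p^4 + 24*p^3*x + 22*p^2*x^2 + 8*p*x^3 + x^4)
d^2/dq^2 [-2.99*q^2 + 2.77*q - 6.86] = -5.98000000000000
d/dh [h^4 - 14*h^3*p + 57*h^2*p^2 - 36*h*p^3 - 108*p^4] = 4*h^3 - 42*h^2*p + 114*h*p^2 - 36*p^3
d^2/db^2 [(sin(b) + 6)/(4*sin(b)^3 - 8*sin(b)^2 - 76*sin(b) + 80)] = (-2*sin(b)^6 - 26*sin(b)^5 + 3*sin(b)^4 + 248*sin(b)^3 + 253*sin(b)^2 - 1890*sin(b) - 2786)/(2*(sin(b) - 5)^3*(sin(b) - 1)^2*(sin(b) + 4)^3)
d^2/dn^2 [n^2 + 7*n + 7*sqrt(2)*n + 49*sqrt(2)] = 2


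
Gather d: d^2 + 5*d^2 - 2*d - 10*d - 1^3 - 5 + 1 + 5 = 6*d^2 - 12*d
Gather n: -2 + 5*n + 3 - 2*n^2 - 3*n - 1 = -2*n^2 + 2*n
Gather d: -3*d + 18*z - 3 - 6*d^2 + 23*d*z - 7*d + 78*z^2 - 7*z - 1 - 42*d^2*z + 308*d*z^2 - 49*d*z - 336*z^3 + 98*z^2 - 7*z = d^2*(-42*z - 6) + d*(308*z^2 - 26*z - 10) - 336*z^3 + 176*z^2 + 4*z - 4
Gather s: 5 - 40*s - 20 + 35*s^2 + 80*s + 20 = 35*s^2 + 40*s + 5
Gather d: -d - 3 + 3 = -d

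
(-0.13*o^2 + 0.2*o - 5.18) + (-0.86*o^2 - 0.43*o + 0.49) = -0.99*o^2 - 0.23*o - 4.69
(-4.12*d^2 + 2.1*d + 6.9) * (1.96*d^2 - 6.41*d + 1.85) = -8.0752*d^4 + 30.5252*d^3 - 7.559*d^2 - 40.344*d + 12.765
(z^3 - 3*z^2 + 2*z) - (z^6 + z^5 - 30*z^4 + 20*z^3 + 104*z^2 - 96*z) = -z^6 - z^5 + 30*z^4 - 19*z^3 - 107*z^2 + 98*z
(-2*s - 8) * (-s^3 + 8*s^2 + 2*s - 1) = 2*s^4 - 8*s^3 - 68*s^2 - 14*s + 8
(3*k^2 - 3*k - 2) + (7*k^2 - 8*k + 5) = 10*k^2 - 11*k + 3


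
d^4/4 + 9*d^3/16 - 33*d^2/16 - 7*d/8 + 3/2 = (d/4 + 1)*(d - 2)*(d - 3/4)*(d + 1)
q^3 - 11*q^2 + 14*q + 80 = (q - 8)*(q - 5)*(q + 2)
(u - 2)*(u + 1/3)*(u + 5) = u^3 + 10*u^2/3 - 9*u - 10/3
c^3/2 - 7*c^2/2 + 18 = (c/2 + 1)*(c - 6)*(c - 3)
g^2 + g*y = g*(g + y)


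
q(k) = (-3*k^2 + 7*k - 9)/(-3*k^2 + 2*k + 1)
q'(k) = (7 - 6*k)/(-3*k^2 + 2*k + 1) + (6*k - 2)*(-3*k^2 + 7*k - 9)/(-3*k^2 + 2*k + 1)^2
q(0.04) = -8.11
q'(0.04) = 19.57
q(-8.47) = 1.23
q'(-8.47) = 0.03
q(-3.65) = 1.61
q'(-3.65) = 0.21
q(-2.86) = 1.83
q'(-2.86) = 0.37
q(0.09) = -7.26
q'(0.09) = 14.77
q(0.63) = -5.41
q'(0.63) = -5.99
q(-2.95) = 1.80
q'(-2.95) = 0.35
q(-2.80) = 1.85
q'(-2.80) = 0.39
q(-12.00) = 1.15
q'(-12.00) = 0.01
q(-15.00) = 1.12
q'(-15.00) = 0.01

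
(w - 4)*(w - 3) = w^2 - 7*w + 12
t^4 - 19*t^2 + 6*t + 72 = (t - 3)^2*(t + 2)*(t + 4)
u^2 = u^2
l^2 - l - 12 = (l - 4)*(l + 3)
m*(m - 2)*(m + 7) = m^3 + 5*m^2 - 14*m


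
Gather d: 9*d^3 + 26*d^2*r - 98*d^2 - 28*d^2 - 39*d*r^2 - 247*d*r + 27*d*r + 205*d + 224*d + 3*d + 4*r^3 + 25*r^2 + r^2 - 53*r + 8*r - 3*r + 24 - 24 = 9*d^3 + d^2*(26*r - 126) + d*(-39*r^2 - 220*r + 432) + 4*r^3 + 26*r^2 - 48*r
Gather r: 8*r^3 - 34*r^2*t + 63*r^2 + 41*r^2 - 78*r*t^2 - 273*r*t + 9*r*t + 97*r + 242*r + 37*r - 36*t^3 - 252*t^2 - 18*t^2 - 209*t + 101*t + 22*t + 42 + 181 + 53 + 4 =8*r^3 + r^2*(104 - 34*t) + r*(-78*t^2 - 264*t + 376) - 36*t^3 - 270*t^2 - 86*t + 280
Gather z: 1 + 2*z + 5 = 2*z + 6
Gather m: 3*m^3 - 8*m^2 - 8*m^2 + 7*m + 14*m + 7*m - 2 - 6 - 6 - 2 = 3*m^3 - 16*m^2 + 28*m - 16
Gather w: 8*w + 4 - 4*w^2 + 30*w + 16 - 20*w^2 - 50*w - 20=-24*w^2 - 12*w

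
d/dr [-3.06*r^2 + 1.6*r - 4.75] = 1.6 - 6.12*r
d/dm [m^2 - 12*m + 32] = 2*m - 12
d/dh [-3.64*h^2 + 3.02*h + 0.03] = 3.02 - 7.28*h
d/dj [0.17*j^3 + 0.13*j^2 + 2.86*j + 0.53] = 0.51*j^2 + 0.26*j + 2.86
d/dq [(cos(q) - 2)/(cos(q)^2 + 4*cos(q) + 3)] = (cos(q)^2 - 4*cos(q) - 11)*sin(q)/(cos(q)^2 + 4*cos(q) + 3)^2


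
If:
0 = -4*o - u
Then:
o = -u/4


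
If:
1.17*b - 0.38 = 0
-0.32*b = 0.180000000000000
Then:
No Solution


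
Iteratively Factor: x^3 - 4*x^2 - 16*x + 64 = (x - 4)*(x^2 - 16) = (x - 4)*(x + 4)*(x - 4)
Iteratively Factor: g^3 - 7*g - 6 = (g + 2)*(g^2 - 2*g - 3) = (g + 1)*(g + 2)*(g - 3)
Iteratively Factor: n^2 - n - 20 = (n + 4)*(n - 5)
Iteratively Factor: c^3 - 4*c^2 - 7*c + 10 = (c - 1)*(c^2 - 3*c - 10) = (c - 5)*(c - 1)*(c + 2)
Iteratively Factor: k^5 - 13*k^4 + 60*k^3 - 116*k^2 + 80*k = (k - 5)*(k^4 - 8*k^3 + 20*k^2 - 16*k) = (k - 5)*(k - 2)*(k^3 - 6*k^2 + 8*k) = (k - 5)*(k - 2)^2*(k^2 - 4*k) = k*(k - 5)*(k - 2)^2*(k - 4)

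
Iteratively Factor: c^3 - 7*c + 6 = (c - 2)*(c^2 + 2*c - 3) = (c - 2)*(c + 3)*(c - 1)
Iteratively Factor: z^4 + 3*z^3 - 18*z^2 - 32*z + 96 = (z - 2)*(z^3 + 5*z^2 - 8*z - 48) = (z - 3)*(z - 2)*(z^2 + 8*z + 16) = (z - 3)*(z - 2)*(z + 4)*(z + 4)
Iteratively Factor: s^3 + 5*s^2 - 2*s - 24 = (s + 4)*(s^2 + s - 6) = (s + 3)*(s + 4)*(s - 2)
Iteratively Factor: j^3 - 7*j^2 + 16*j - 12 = (j - 2)*(j^2 - 5*j + 6) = (j - 3)*(j - 2)*(j - 2)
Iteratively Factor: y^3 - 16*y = (y)*(y^2 - 16) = y*(y - 4)*(y + 4)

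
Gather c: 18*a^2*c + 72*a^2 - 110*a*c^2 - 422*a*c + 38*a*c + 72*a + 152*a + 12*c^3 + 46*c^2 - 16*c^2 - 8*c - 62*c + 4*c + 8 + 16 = 72*a^2 + 224*a + 12*c^3 + c^2*(30 - 110*a) + c*(18*a^2 - 384*a - 66) + 24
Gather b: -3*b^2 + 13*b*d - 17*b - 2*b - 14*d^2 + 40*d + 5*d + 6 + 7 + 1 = -3*b^2 + b*(13*d - 19) - 14*d^2 + 45*d + 14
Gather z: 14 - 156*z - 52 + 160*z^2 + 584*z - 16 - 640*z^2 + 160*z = -480*z^2 + 588*z - 54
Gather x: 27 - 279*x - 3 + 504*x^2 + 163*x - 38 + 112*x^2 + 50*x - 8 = 616*x^2 - 66*x - 22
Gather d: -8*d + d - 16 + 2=-7*d - 14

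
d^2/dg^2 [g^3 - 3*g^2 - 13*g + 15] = 6*g - 6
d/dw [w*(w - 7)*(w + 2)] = 3*w^2 - 10*w - 14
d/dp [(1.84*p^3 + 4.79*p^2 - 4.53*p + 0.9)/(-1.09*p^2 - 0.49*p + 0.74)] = (-2.0056*p^4 - 1.8032*p^3 - 3.2*p^2 + 9.0512*p - 2.9112)/(1.1881*p^4 + 1.0682*p^3 - 1.3731*p^2 - 0.7252*p + 0.5476)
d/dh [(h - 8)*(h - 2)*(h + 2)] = 3*h^2 - 16*h - 4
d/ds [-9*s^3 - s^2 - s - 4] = -27*s^2 - 2*s - 1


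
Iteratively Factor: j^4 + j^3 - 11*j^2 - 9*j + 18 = (j + 2)*(j^3 - j^2 - 9*j + 9) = (j - 3)*(j + 2)*(j^2 + 2*j - 3) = (j - 3)*(j + 2)*(j + 3)*(j - 1)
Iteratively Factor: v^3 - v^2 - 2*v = (v)*(v^2 - v - 2) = v*(v + 1)*(v - 2)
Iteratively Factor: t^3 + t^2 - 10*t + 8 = (t + 4)*(t^2 - 3*t + 2) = (t - 1)*(t + 4)*(t - 2)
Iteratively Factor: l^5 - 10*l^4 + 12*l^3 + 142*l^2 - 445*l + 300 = (l + 4)*(l^4 - 14*l^3 + 68*l^2 - 130*l + 75) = (l - 5)*(l + 4)*(l^3 - 9*l^2 + 23*l - 15) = (l - 5)*(l - 1)*(l + 4)*(l^2 - 8*l + 15) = (l - 5)*(l - 3)*(l - 1)*(l + 4)*(l - 5)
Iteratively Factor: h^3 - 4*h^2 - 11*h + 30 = (h - 5)*(h^2 + h - 6) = (h - 5)*(h + 3)*(h - 2)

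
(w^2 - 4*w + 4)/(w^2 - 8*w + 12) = (w - 2)/(w - 6)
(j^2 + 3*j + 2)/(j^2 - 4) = (j + 1)/(j - 2)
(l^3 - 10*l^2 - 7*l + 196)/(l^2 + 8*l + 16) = (l^2 - 14*l + 49)/(l + 4)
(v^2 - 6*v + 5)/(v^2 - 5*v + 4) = (v - 5)/(v - 4)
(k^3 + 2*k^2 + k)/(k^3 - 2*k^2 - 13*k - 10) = k*(k + 1)/(k^2 - 3*k - 10)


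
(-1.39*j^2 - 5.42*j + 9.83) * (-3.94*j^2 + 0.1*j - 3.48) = 5.4766*j^4 + 21.2158*j^3 - 34.435*j^2 + 19.8446*j - 34.2084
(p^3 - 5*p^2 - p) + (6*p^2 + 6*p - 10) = p^3 + p^2 + 5*p - 10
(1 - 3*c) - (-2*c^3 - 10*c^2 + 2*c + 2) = 2*c^3 + 10*c^2 - 5*c - 1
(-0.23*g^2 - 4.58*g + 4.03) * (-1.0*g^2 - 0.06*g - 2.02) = 0.23*g^4 + 4.5938*g^3 - 3.2906*g^2 + 9.0098*g - 8.1406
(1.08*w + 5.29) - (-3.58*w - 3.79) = 4.66*w + 9.08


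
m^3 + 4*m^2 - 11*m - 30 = (m - 3)*(m + 2)*(m + 5)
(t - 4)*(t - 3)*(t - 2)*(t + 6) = t^4 - 3*t^3 - 28*t^2 + 132*t - 144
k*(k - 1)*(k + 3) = k^3 + 2*k^2 - 3*k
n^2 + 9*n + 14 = (n + 2)*(n + 7)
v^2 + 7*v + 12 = (v + 3)*(v + 4)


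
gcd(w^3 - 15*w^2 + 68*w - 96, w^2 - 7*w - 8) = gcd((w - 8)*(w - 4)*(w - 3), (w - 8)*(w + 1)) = w - 8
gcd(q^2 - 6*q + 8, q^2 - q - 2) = q - 2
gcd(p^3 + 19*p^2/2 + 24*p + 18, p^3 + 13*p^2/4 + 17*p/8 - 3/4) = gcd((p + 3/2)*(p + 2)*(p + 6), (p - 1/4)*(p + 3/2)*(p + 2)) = p^2 + 7*p/2 + 3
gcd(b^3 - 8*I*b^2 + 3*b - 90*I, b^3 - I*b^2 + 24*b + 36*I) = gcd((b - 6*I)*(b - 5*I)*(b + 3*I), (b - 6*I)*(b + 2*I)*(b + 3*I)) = b^2 - 3*I*b + 18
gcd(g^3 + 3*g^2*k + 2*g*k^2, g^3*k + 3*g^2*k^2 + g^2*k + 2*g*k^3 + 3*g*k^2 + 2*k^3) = g^2 + 3*g*k + 2*k^2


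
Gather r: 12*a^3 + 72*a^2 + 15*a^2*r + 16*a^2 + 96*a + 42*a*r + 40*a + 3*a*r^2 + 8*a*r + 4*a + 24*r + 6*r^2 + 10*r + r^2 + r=12*a^3 + 88*a^2 + 140*a + r^2*(3*a + 7) + r*(15*a^2 + 50*a + 35)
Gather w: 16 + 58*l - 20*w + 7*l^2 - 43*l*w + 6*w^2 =7*l^2 + 58*l + 6*w^2 + w*(-43*l - 20) + 16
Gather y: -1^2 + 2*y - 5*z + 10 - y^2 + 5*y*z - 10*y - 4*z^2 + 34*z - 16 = -y^2 + y*(5*z - 8) - 4*z^2 + 29*z - 7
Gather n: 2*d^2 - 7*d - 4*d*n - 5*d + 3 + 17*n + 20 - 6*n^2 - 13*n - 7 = 2*d^2 - 12*d - 6*n^2 + n*(4 - 4*d) + 16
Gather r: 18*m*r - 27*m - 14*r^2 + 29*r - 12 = -27*m - 14*r^2 + r*(18*m + 29) - 12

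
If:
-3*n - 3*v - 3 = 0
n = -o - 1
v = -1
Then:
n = 0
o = -1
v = -1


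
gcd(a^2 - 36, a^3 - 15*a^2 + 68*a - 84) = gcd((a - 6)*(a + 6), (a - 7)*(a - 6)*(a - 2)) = a - 6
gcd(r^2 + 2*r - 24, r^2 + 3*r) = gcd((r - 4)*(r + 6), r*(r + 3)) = 1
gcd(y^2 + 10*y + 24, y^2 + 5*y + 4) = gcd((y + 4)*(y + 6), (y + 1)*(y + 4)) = y + 4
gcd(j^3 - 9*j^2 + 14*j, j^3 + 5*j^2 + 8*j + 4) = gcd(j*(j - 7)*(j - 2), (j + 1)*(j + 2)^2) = 1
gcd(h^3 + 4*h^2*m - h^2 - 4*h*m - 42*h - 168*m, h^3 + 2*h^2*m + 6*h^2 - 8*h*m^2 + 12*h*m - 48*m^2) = h^2 + 4*h*m + 6*h + 24*m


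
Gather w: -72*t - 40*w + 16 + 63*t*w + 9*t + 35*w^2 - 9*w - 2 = -63*t + 35*w^2 + w*(63*t - 49) + 14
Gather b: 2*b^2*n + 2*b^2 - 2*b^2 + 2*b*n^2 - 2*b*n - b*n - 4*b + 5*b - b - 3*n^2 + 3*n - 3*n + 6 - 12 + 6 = 2*b^2*n + b*(2*n^2 - 3*n) - 3*n^2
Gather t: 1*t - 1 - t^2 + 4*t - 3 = -t^2 + 5*t - 4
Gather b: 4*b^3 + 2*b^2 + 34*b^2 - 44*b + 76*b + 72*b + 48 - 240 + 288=4*b^3 + 36*b^2 + 104*b + 96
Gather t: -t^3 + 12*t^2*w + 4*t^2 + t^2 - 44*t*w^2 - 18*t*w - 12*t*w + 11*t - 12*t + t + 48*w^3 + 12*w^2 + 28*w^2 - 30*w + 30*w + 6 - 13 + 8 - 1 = -t^3 + t^2*(12*w + 5) + t*(-44*w^2 - 30*w) + 48*w^3 + 40*w^2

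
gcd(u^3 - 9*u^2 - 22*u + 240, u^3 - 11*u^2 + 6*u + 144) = u^2 - 14*u + 48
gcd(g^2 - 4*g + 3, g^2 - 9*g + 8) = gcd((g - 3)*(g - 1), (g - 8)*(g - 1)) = g - 1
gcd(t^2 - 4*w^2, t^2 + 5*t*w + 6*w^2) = t + 2*w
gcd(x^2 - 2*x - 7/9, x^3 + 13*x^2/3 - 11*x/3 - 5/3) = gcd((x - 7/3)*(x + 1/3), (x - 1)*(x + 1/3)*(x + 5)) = x + 1/3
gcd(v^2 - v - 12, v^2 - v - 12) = v^2 - v - 12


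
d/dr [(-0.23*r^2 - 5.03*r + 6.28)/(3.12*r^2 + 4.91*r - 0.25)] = (14.5643*r^2 - 39.0722*r - 29.5773)/(9.7344*r^4 + 30.6384*r^3 + 22.5481*r^2 - 2.455*r + 0.0625)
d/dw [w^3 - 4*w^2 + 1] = w*(3*w - 8)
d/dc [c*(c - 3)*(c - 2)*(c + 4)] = 4*c^3 - 3*c^2 - 28*c + 24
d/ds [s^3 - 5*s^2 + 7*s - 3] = 3*s^2 - 10*s + 7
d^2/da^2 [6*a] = 0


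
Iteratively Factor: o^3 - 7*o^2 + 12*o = (o)*(o^2 - 7*o + 12) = o*(o - 3)*(o - 4)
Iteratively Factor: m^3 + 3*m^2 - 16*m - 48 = (m + 3)*(m^2 - 16) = (m - 4)*(m + 3)*(m + 4)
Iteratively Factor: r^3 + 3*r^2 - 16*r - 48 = (r - 4)*(r^2 + 7*r + 12) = (r - 4)*(r + 4)*(r + 3)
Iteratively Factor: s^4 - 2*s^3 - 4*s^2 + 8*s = (s)*(s^3 - 2*s^2 - 4*s + 8) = s*(s + 2)*(s^2 - 4*s + 4) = s*(s - 2)*(s + 2)*(s - 2)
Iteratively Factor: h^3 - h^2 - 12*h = (h - 4)*(h^2 + 3*h) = (h - 4)*(h + 3)*(h)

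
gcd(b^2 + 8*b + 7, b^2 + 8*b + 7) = b^2 + 8*b + 7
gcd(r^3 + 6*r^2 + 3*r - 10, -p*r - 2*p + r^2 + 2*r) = r + 2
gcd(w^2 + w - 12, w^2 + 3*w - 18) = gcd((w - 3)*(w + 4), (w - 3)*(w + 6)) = w - 3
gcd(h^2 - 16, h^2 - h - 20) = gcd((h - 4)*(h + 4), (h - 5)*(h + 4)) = h + 4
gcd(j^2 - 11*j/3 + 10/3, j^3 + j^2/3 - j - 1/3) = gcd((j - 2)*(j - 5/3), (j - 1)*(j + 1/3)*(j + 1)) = 1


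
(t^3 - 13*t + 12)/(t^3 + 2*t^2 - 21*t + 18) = (t + 4)/(t + 6)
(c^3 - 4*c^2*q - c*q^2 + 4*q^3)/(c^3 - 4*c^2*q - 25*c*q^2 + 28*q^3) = (-c^2 + 3*c*q + 4*q^2)/(-c^2 + 3*c*q + 28*q^2)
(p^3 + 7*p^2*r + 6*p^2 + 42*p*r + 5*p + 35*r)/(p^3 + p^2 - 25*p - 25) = (p + 7*r)/(p - 5)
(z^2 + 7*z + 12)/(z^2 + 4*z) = (z + 3)/z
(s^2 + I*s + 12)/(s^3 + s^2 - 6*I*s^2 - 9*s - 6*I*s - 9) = (s + 4*I)/(s^2 + s*(1 - 3*I) - 3*I)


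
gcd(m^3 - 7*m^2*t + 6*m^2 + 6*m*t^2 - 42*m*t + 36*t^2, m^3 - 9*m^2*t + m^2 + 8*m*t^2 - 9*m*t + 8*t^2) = -m + t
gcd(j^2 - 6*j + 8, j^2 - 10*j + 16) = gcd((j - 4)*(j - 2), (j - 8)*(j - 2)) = j - 2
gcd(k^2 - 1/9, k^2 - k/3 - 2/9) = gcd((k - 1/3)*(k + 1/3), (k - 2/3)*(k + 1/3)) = k + 1/3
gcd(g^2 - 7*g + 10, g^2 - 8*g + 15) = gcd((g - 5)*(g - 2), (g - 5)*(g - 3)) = g - 5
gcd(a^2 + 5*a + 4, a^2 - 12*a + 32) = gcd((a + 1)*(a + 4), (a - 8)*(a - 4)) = 1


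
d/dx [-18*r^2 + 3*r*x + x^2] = 3*r + 2*x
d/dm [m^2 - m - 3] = 2*m - 1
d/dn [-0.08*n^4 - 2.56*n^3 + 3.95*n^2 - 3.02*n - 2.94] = -0.32*n^3 - 7.68*n^2 + 7.9*n - 3.02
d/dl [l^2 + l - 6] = 2*l + 1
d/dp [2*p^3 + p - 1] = 6*p^2 + 1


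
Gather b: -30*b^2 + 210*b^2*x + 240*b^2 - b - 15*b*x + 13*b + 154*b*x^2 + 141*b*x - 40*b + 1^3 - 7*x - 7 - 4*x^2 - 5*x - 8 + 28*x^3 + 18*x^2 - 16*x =b^2*(210*x + 210) + b*(154*x^2 + 126*x - 28) + 28*x^3 + 14*x^2 - 28*x - 14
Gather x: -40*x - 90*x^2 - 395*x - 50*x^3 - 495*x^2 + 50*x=-50*x^3 - 585*x^2 - 385*x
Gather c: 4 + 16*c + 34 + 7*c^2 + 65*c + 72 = 7*c^2 + 81*c + 110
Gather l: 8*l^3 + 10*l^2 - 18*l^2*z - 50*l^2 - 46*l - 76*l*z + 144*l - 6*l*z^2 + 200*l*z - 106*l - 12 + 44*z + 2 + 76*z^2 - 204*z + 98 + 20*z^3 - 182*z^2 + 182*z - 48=8*l^3 + l^2*(-18*z - 40) + l*(-6*z^2 + 124*z - 8) + 20*z^3 - 106*z^2 + 22*z + 40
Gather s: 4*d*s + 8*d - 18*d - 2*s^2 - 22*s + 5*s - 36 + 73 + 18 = -10*d - 2*s^2 + s*(4*d - 17) + 55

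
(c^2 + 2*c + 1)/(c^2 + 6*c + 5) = (c + 1)/(c + 5)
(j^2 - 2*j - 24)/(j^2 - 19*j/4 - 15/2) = 4*(j + 4)/(4*j + 5)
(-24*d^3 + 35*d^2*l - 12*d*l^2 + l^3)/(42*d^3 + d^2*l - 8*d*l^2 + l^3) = (-8*d^2 + 9*d*l - l^2)/(14*d^2 + 5*d*l - l^2)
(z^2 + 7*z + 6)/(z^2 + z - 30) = (z + 1)/(z - 5)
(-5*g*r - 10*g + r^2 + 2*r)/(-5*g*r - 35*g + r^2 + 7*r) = (r + 2)/(r + 7)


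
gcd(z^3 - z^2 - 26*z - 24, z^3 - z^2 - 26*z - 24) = z^3 - z^2 - 26*z - 24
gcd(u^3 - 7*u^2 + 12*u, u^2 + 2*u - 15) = u - 3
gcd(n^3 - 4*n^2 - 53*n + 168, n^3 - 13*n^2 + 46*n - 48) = n^2 - 11*n + 24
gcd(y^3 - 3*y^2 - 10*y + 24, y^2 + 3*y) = y + 3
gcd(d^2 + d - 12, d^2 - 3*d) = d - 3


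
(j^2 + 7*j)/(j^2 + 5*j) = (j + 7)/(j + 5)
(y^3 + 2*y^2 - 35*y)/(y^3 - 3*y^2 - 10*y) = (y + 7)/(y + 2)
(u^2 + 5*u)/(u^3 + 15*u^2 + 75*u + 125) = u/(u^2 + 10*u + 25)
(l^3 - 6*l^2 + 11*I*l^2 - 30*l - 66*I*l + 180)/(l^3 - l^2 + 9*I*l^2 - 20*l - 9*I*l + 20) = (l^2 + 6*l*(-1 + I) - 36*I)/(l^2 + l*(-1 + 4*I) - 4*I)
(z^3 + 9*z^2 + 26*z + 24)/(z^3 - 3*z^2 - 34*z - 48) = (z + 4)/(z - 8)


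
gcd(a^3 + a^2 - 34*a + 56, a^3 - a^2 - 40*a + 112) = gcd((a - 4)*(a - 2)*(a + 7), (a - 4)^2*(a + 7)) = a^2 + 3*a - 28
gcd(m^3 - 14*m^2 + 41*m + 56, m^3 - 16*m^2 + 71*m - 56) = m^2 - 15*m + 56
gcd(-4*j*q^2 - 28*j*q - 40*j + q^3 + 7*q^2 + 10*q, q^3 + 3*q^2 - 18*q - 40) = q^2 + 7*q + 10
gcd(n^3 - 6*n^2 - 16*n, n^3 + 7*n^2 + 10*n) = n^2 + 2*n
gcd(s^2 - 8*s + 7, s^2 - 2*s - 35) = s - 7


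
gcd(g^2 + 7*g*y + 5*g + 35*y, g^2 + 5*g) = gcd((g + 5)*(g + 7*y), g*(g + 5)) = g + 5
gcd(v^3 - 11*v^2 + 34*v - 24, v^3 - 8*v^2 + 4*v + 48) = v^2 - 10*v + 24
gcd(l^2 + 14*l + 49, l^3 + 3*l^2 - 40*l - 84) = l + 7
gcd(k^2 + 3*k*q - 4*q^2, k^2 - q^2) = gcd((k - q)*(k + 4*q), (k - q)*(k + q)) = -k + q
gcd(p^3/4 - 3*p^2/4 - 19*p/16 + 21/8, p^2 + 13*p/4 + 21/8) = 1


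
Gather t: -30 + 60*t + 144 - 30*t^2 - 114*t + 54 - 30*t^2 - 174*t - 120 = -60*t^2 - 228*t + 48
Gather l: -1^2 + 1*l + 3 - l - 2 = 0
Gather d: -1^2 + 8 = 7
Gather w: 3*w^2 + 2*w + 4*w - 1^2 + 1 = 3*w^2 + 6*w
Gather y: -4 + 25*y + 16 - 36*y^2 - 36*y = -36*y^2 - 11*y + 12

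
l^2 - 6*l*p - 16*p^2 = (l - 8*p)*(l + 2*p)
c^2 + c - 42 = (c - 6)*(c + 7)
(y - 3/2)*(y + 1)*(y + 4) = y^3 + 7*y^2/2 - 7*y/2 - 6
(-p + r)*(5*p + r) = -5*p^2 + 4*p*r + r^2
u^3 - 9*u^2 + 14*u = u*(u - 7)*(u - 2)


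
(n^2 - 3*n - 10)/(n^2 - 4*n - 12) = (n - 5)/(n - 6)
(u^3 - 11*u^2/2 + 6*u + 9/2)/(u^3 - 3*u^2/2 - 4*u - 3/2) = (u - 3)/(u + 1)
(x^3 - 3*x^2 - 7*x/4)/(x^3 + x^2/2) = (x - 7/2)/x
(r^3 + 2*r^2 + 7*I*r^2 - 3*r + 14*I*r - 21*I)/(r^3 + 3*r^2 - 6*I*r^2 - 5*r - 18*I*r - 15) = (r^2 + r*(-1 + 7*I) - 7*I)/(r^2 - 6*I*r - 5)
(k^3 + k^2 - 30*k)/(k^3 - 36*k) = (k - 5)/(k - 6)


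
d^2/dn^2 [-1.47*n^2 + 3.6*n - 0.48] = -2.94000000000000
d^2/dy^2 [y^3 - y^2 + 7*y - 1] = 6*y - 2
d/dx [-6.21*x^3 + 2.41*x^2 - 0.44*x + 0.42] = -18.63*x^2 + 4.82*x - 0.44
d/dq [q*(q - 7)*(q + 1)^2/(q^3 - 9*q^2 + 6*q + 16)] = (q^4 - 20*q^3 + 115*q^2 - 192*q - 112)/(q^4 - 20*q^3 + 132*q^2 - 320*q + 256)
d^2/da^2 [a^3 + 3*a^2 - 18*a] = 6*a + 6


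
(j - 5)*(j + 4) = j^2 - j - 20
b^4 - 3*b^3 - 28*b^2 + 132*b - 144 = (b - 4)*(b - 3)*(b - 2)*(b + 6)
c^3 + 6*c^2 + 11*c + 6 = (c + 1)*(c + 2)*(c + 3)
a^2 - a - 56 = (a - 8)*(a + 7)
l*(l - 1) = l^2 - l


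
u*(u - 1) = u^2 - u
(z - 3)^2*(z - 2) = z^3 - 8*z^2 + 21*z - 18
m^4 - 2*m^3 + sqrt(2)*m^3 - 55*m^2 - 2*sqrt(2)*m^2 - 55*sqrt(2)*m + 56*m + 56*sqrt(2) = (m - 8)*(m - 1)*(m + 7)*(m + sqrt(2))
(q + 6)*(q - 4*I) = q^2 + 6*q - 4*I*q - 24*I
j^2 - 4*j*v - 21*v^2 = (j - 7*v)*(j + 3*v)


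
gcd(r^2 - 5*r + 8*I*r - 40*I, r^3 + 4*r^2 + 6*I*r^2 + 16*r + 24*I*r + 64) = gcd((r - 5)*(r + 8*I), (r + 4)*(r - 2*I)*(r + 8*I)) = r + 8*I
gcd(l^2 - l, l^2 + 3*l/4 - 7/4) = l - 1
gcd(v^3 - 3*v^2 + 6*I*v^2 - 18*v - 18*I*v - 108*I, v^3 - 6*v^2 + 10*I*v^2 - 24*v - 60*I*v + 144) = v^2 + v*(-6 + 6*I) - 36*I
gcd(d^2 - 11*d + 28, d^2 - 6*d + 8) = d - 4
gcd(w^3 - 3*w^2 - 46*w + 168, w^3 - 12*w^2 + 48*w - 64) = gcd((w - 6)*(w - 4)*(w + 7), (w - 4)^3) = w - 4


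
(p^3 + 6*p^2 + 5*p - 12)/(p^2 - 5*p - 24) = (p^2 + 3*p - 4)/(p - 8)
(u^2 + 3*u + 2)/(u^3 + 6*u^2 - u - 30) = (u^2 + 3*u + 2)/(u^3 + 6*u^2 - u - 30)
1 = 1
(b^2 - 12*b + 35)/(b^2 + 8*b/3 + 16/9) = 9*(b^2 - 12*b + 35)/(9*b^2 + 24*b + 16)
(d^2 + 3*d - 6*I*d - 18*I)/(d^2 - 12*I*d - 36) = (d + 3)/(d - 6*I)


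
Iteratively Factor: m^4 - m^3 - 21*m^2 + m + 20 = (m - 1)*(m^3 - 21*m - 20) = (m - 5)*(m - 1)*(m^2 + 5*m + 4) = (m - 5)*(m - 1)*(m + 1)*(m + 4)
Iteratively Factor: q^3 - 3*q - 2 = (q + 1)*(q^2 - q - 2) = (q - 2)*(q + 1)*(q + 1)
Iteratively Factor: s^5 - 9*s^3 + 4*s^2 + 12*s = (s - 2)*(s^4 + 2*s^3 - 5*s^2 - 6*s) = (s - 2)*(s + 3)*(s^3 - s^2 - 2*s) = (s - 2)*(s + 1)*(s + 3)*(s^2 - 2*s) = s*(s - 2)*(s + 1)*(s + 3)*(s - 2)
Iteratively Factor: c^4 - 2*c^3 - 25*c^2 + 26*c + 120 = (c + 2)*(c^3 - 4*c^2 - 17*c + 60) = (c - 3)*(c + 2)*(c^2 - c - 20) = (c - 3)*(c + 2)*(c + 4)*(c - 5)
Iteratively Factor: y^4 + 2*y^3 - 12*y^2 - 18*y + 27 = (y + 3)*(y^3 - y^2 - 9*y + 9) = (y + 3)^2*(y^2 - 4*y + 3) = (y - 1)*(y + 3)^2*(y - 3)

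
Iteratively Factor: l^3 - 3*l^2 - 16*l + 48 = (l - 4)*(l^2 + l - 12) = (l - 4)*(l - 3)*(l + 4)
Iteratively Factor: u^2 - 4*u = (u - 4)*(u)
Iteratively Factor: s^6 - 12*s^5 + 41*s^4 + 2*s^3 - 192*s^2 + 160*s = (s - 4)*(s^5 - 8*s^4 + 9*s^3 + 38*s^2 - 40*s) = s*(s - 4)*(s^4 - 8*s^3 + 9*s^2 + 38*s - 40) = s*(s - 4)*(s + 2)*(s^3 - 10*s^2 + 29*s - 20) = s*(s - 4)^2*(s + 2)*(s^2 - 6*s + 5) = s*(s - 5)*(s - 4)^2*(s + 2)*(s - 1)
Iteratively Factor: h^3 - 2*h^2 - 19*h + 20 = (h + 4)*(h^2 - 6*h + 5) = (h - 1)*(h + 4)*(h - 5)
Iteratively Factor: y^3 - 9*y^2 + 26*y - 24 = (y - 2)*(y^2 - 7*y + 12) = (y - 4)*(y - 2)*(y - 3)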